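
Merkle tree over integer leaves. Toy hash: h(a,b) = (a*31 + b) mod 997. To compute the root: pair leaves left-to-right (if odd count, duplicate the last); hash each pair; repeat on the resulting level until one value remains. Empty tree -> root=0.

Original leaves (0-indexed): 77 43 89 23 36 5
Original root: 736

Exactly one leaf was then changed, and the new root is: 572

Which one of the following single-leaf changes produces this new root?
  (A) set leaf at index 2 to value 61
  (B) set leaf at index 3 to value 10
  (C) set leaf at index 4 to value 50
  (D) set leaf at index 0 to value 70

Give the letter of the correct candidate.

Answer: D

Derivation:
Original leaves: [77, 43, 89, 23, 36, 5]
Target new root: 572
Try each candidate change and compute the resulting root:
Candidate A: set leaf[2] = 61 -> leaves = [77, 43, 61, 23, 36, 5]
  L0: [77, 43, 61, 23, 36, 5]
  L1: h(77,43)=(77*31+43)%997=436 h(61,23)=(61*31+23)%997=917 h(36,5)=(36*31+5)%997=124 -> [436, 917, 124]
  L2: h(436,917)=(436*31+917)%997=475 h(124,124)=(124*31+124)%997=977 -> [475, 977]
  L3: h(475,977)=(475*31+977)%997=747 -> [747]
  root = 747 != target 572
Candidate B: set leaf[3] = 10 -> leaves = [77, 43, 89, 10, 36, 5]
  L0: [77, 43, 89, 10, 36, 5]
  L1: h(77,43)=(77*31+43)%997=436 h(89,10)=(89*31+10)%997=775 h(36,5)=(36*31+5)%997=124 -> [436, 775, 124]
  L2: h(436,775)=(436*31+775)%997=333 h(124,124)=(124*31+124)%997=977 -> [333, 977]
  L3: h(333,977)=(333*31+977)%997=333 -> [333]
  root = 333 != target 572
Candidate C: set leaf[4] = 50 -> leaves = [77, 43, 89, 23, 50, 5]
  L0: [77, 43, 89, 23, 50, 5]
  L1: h(77,43)=(77*31+43)%997=436 h(89,23)=(89*31+23)%997=788 h(50,5)=(50*31+5)%997=558 -> [436, 788, 558]
  L2: h(436,788)=(436*31+788)%997=346 h(558,558)=(558*31+558)%997=907 -> [346, 907]
  L3: h(346,907)=(346*31+907)%997=666 -> [666]
  root = 666 != target 572
Candidate D: set leaf[0] = 70 -> leaves = [70, 43, 89, 23, 36, 5]
  L0: [70, 43, 89, 23, 36, 5]
  L1: h(70,43)=(70*31+43)%997=219 h(89,23)=(89*31+23)%997=788 h(36,5)=(36*31+5)%997=124 -> [219, 788, 124]
  L2: h(219,788)=(219*31+788)%997=598 h(124,124)=(124*31+124)%997=977 -> [598, 977]
  L3: h(598,977)=(598*31+977)%997=572 -> [572]
  root = 572 == target 572  ** MATCH **
Candidate D produces the target root.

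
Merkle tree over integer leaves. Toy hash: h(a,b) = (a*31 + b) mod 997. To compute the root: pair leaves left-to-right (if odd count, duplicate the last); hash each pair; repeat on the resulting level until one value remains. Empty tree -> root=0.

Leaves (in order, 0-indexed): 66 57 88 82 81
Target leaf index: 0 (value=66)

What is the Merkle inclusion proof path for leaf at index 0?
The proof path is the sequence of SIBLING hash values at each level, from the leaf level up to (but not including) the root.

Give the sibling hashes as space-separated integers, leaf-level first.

Answer: 57 816 193

Derivation:
L0 (leaves): [66, 57, 88, 82, 81], target index=0
L1: h(66,57)=(66*31+57)%997=109 [pair 0] h(88,82)=(88*31+82)%997=816 [pair 1] h(81,81)=(81*31+81)%997=598 [pair 2] -> [109, 816, 598]
  Sibling for proof at L0: 57
L2: h(109,816)=(109*31+816)%997=207 [pair 0] h(598,598)=(598*31+598)%997=193 [pair 1] -> [207, 193]
  Sibling for proof at L1: 816
L3: h(207,193)=(207*31+193)%997=628 [pair 0] -> [628]
  Sibling for proof at L2: 193
Root: 628
Proof path (sibling hashes from leaf to root): [57, 816, 193]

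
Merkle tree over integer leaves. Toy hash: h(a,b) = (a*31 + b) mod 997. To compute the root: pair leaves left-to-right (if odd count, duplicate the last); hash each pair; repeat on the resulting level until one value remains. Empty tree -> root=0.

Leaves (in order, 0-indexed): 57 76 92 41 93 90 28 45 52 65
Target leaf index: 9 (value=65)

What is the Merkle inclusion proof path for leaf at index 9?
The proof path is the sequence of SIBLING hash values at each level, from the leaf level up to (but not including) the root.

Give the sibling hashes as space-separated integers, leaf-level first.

L0 (leaves): [57, 76, 92, 41, 93, 90, 28, 45, 52, 65], target index=9
L1: h(57,76)=(57*31+76)%997=846 [pair 0] h(92,41)=(92*31+41)%997=899 [pair 1] h(93,90)=(93*31+90)%997=979 [pair 2] h(28,45)=(28*31+45)%997=913 [pair 3] h(52,65)=(52*31+65)%997=680 [pair 4] -> [846, 899, 979, 913, 680]
  Sibling for proof at L0: 52
L2: h(846,899)=(846*31+899)%997=206 [pair 0] h(979,913)=(979*31+913)%997=355 [pair 1] h(680,680)=(680*31+680)%997=823 [pair 2] -> [206, 355, 823]
  Sibling for proof at L1: 680
L3: h(206,355)=(206*31+355)%997=759 [pair 0] h(823,823)=(823*31+823)%997=414 [pair 1] -> [759, 414]
  Sibling for proof at L2: 823
L4: h(759,414)=(759*31+414)%997=15 [pair 0] -> [15]
  Sibling for proof at L3: 759
Root: 15
Proof path (sibling hashes from leaf to root): [52, 680, 823, 759]

Answer: 52 680 823 759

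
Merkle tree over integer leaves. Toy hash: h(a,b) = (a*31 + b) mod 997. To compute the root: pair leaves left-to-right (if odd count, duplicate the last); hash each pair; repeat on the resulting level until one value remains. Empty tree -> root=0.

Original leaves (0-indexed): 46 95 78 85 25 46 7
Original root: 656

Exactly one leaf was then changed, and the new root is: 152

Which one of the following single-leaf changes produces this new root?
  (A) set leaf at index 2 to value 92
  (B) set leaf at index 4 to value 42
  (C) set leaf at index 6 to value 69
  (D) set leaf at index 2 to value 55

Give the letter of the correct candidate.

Answer: A

Derivation:
Original leaves: [46, 95, 78, 85, 25, 46, 7]
Target new root: 152
Try each candidate change and compute the resulting root:
Candidate A: set leaf[2] = 92 -> leaves = [46, 95, 92, 85, 25, 46, 7]
  L0: [46, 95, 92, 85, 25, 46, 7]
  L1: h(46,95)=(46*31+95)%997=524 h(92,85)=(92*31+85)%997=943 h(25,46)=(25*31+46)%997=821 h(7,7)=(7*31+7)%997=224 -> [524, 943, 821, 224]
  L2: h(524,943)=(524*31+943)%997=238 h(821,224)=(821*31+224)%997=750 -> [238, 750]
  L3: h(238,750)=(238*31+750)%997=152 -> [152]
  root = 152 == target 152  ** MATCH **
Candidate B: set leaf[4] = 42 -> leaves = [46, 95, 78, 85, 42, 46, 7]
  L0: [46, 95, 78, 85, 42, 46, 7]
  L1: h(46,95)=(46*31+95)%997=524 h(78,85)=(78*31+85)%997=509 h(42,46)=(42*31+46)%997=351 h(7,7)=(7*31+7)%997=224 -> [524, 509, 351, 224]
  L2: h(524,509)=(524*31+509)%997=801 h(351,224)=(351*31+224)%997=138 -> [801, 138]
  L3: h(801,138)=(801*31+138)%997=44 -> [44]
  root = 44 != target 152
Candidate C: set leaf[6] = 69 -> leaves = [46, 95, 78, 85, 25, 46, 69]
  L0: [46, 95, 78, 85, 25, 46, 69]
  L1: h(46,95)=(46*31+95)%997=524 h(78,85)=(78*31+85)%997=509 h(25,46)=(25*31+46)%997=821 h(69,69)=(69*31+69)%997=214 -> [524, 509, 821, 214]
  L2: h(524,509)=(524*31+509)%997=801 h(821,214)=(821*31+214)%997=740 -> [801, 740]
  L3: h(801,740)=(801*31+740)%997=646 -> [646]
  root = 646 != target 152
Candidate D: set leaf[2] = 55 -> leaves = [46, 95, 55, 85, 25, 46, 7]
  L0: [46, 95, 55, 85, 25, 46, 7]
  L1: h(46,95)=(46*31+95)%997=524 h(55,85)=(55*31+85)%997=793 h(25,46)=(25*31+46)%997=821 h(7,7)=(7*31+7)%997=224 -> [524, 793, 821, 224]
  L2: h(524,793)=(524*31+793)%997=88 h(821,224)=(821*31+224)%997=750 -> [88, 750]
  L3: h(88,750)=(88*31+750)%997=487 -> [487]
  root = 487 != target 152
Candidate A produces the target root.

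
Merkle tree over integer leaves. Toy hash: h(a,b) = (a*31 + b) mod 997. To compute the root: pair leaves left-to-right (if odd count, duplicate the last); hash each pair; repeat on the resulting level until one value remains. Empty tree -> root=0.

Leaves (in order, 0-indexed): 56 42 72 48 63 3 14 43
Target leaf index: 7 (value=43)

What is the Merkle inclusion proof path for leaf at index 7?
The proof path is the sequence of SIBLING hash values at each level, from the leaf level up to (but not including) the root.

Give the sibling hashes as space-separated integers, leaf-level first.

Answer: 14 959 569

Derivation:
L0 (leaves): [56, 42, 72, 48, 63, 3, 14, 43], target index=7
L1: h(56,42)=(56*31+42)%997=781 [pair 0] h(72,48)=(72*31+48)%997=286 [pair 1] h(63,3)=(63*31+3)%997=959 [pair 2] h(14,43)=(14*31+43)%997=477 [pair 3] -> [781, 286, 959, 477]
  Sibling for proof at L0: 14
L2: h(781,286)=(781*31+286)%997=569 [pair 0] h(959,477)=(959*31+477)%997=296 [pair 1] -> [569, 296]
  Sibling for proof at L1: 959
L3: h(569,296)=(569*31+296)%997=986 [pair 0] -> [986]
  Sibling for proof at L2: 569
Root: 986
Proof path (sibling hashes from leaf to root): [14, 959, 569]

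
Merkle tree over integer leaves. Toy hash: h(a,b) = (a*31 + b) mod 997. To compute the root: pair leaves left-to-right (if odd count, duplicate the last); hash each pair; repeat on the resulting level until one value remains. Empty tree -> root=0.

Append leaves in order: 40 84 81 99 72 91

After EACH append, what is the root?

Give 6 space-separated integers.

After append 40 (leaves=[40]):
  L0: [40]
  root=40
After append 84 (leaves=[40, 84]):
  L0: [40, 84]
  L1: h(40,84)=(40*31+84)%997=327 -> [327]
  root=327
After append 81 (leaves=[40, 84, 81]):
  L0: [40, 84, 81]
  L1: h(40,84)=(40*31+84)%997=327 h(81,81)=(81*31+81)%997=598 -> [327, 598]
  L2: h(327,598)=(327*31+598)%997=765 -> [765]
  root=765
After append 99 (leaves=[40, 84, 81, 99]):
  L0: [40, 84, 81, 99]
  L1: h(40,84)=(40*31+84)%997=327 h(81,99)=(81*31+99)%997=616 -> [327, 616]
  L2: h(327,616)=(327*31+616)%997=783 -> [783]
  root=783
After append 72 (leaves=[40, 84, 81, 99, 72]):
  L0: [40, 84, 81, 99, 72]
  L1: h(40,84)=(40*31+84)%997=327 h(81,99)=(81*31+99)%997=616 h(72,72)=(72*31+72)%997=310 -> [327, 616, 310]
  L2: h(327,616)=(327*31+616)%997=783 h(310,310)=(310*31+310)%997=947 -> [783, 947]
  L3: h(783,947)=(783*31+947)%997=295 -> [295]
  root=295
After append 91 (leaves=[40, 84, 81, 99, 72, 91]):
  L0: [40, 84, 81, 99, 72, 91]
  L1: h(40,84)=(40*31+84)%997=327 h(81,99)=(81*31+99)%997=616 h(72,91)=(72*31+91)%997=329 -> [327, 616, 329]
  L2: h(327,616)=(327*31+616)%997=783 h(329,329)=(329*31+329)%997=558 -> [783, 558]
  L3: h(783,558)=(783*31+558)%997=903 -> [903]
  root=903

Answer: 40 327 765 783 295 903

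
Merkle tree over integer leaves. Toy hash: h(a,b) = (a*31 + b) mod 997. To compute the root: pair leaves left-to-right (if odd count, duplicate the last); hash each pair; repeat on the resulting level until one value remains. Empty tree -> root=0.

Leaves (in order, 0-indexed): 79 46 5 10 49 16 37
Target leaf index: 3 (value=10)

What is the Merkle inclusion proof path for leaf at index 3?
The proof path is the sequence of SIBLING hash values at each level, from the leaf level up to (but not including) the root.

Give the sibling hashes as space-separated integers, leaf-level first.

L0 (leaves): [79, 46, 5, 10, 49, 16, 37], target index=3
L1: h(79,46)=(79*31+46)%997=501 [pair 0] h(5,10)=(5*31+10)%997=165 [pair 1] h(49,16)=(49*31+16)%997=538 [pair 2] h(37,37)=(37*31+37)%997=187 [pair 3] -> [501, 165, 538, 187]
  Sibling for proof at L0: 5
L2: h(501,165)=(501*31+165)%997=741 [pair 0] h(538,187)=(538*31+187)%997=913 [pair 1] -> [741, 913]
  Sibling for proof at L1: 501
L3: h(741,913)=(741*31+913)%997=953 [pair 0] -> [953]
  Sibling for proof at L2: 913
Root: 953
Proof path (sibling hashes from leaf to root): [5, 501, 913]

Answer: 5 501 913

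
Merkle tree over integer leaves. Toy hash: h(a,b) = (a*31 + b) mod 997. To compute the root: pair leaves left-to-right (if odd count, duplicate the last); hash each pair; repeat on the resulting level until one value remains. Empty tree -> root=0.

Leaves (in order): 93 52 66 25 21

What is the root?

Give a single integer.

Answer: 982

Derivation:
L0: [93, 52, 66, 25, 21]
L1: h(93,52)=(93*31+52)%997=941 h(66,25)=(66*31+25)%997=77 h(21,21)=(21*31+21)%997=672 -> [941, 77, 672]
L2: h(941,77)=(941*31+77)%997=335 h(672,672)=(672*31+672)%997=567 -> [335, 567]
L3: h(335,567)=(335*31+567)%997=982 -> [982]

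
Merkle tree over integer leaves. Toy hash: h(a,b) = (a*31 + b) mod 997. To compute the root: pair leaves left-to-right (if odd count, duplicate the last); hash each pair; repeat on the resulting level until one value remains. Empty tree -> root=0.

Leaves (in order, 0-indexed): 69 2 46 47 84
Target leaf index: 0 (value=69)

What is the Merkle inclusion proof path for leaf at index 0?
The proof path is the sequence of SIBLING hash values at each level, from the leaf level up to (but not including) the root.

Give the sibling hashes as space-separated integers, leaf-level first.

Answer: 2 476 274

Derivation:
L0 (leaves): [69, 2, 46, 47, 84], target index=0
L1: h(69,2)=(69*31+2)%997=147 [pair 0] h(46,47)=(46*31+47)%997=476 [pair 1] h(84,84)=(84*31+84)%997=694 [pair 2] -> [147, 476, 694]
  Sibling for proof at L0: 2
L2: h(147,476)=(147*31+476)%997=48 [pair 0] h(694,694)=(694*31+694)%997=274 [pair 1] -> [48, 274]
  Sibling for proof at L1: 476
L3: h(48,274)=(48*31+274)%997=765 [pair 0] -> [765]
  Sibling for proof at L2: 274
Root: 765
Proof path (sibling hashes from leaf to root): [2, 476, 274]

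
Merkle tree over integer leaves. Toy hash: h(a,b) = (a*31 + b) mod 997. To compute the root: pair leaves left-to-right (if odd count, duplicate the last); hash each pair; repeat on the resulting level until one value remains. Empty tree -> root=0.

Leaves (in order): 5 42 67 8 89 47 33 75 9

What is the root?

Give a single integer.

L0: [5, 42, 67, 8, 89, 47, 33, 75, 9]
L1: h(5,42)=(5*31+42)%997=197 h(67,8)=(67*31+8)%997=91 h(89,47)=(89*31+47)%997=812 h(33,75)=(33*31+75)%997=101 h(9,9)=(9*31+9)%997=288 -> [197, 91, 812, 101, 288]
L2: h(197,91)=(197*31+91)%997=216 h(812,101)=(812*31+101)%997=348 h(288,288)=(288*31+288)%997=243 -> [216, 348, 243]
L3: h(216,348)=(216*31+348)%997=65 h(243,243)=(243*31+243)%997=797 -> [65, 797]
L4: h(65,797)=(65*31+797)%997=818 -> [818]

Answer: 818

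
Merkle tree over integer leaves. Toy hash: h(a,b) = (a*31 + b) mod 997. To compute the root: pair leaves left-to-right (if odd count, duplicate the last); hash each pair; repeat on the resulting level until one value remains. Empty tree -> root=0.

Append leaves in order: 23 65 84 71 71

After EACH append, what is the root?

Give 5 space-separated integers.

After append 23 (leaves=[23]):
  L0: [23]
  root=23
After append 65 (leaves=[23, 65]):
  L0: [23, 65]
  L1: h(23,65)=(23*31+65)%997=778 -> [778]
  root=778
After append 84 (leaves=[23, 65, 84]):
  L0: [23, 65, 84]
  L1: h(23,65)=(23*31+65)%997=778 h(84,84)=(84*31+84)%997=694 -> [778, 694]
  L2: h(778,694)=(778*31+694)%997=884 -> [884]
  root=884
After append 71 (leaves=[23, 65, 84, 71]):
  L0: [23, 65, 84, 71]
  L1: h(23,65)=(23*31+65)%997=778 h(84,71)=(84*31+71)%997=681 -> [778, 681]
  L2: h(778,681)=(778*31+681)%997=871 -> [871]
  root=871
After append 71 (leaves=[23, 65, 84, 71, 71]):
  L0: [23, 65, 84, 71, 71]
  L1: h(23,65)=(23*31+65)%997=778 h(84,71)=(84*31+71)%997=681 h(71,71)=(71*31+71)%997=278 -> [778, 681, 278]
  L2: h(778,681)=(778*31+681)%997=871 h(278,278)=(278*31+278)%997=920 -> [871, 920]
  L3: h(871,920)=(871*31+920)%997=5 -> [5]
  root=5

Answer: 23 778 884 871 5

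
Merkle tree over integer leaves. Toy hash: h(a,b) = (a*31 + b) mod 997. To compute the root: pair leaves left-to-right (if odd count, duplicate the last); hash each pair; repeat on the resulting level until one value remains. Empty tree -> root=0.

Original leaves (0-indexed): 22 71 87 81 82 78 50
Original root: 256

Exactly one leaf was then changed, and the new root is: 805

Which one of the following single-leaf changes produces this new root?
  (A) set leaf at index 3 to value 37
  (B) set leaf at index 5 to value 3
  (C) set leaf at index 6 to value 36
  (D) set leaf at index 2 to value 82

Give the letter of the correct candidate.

Original leaves: [22, 71, 87, 81, 82, 78, 50]
Target new root: 805
Try each candidate change and compute the resulting root:
Candidate A: set leaf[3] = 37 -> leaves = [22, 71, 87, 37, 82, 78, 50]
  L0: [22, 71, 87, 37, 82, 78, 50]
  L1: h(22,71)=(22*31+71)%997=753 h(87,37)=(87*31+37)%997=740 h(82,78)=(82*31+78)%997=626 h(50,50)=(50*31+50)%997=603 -> [753, 740, 626, 603]
  L2: h(753,740)=(753*31+740)%997=155 h(626,603)=(626*31+603)%997=69 -> [155, 69]
  L3: h(155,69)=(155*31+69)%997=886 -> [886]
  root = 886 != target 805
Candidate B: set leaf[5] = 3 -> leaves = [22, 71, 87, 81, 82, 3, 50]
  L0: [22, 71, 87, 81, 82, 3, 50]
  L1: h(22,71)=(22*31+71)%997=753 h(87,81)=(87*31+81)%997=784 h(82,3)=(82*31+3)%997=551 h(50,50)=(50*31+50)%997=603 -> [753, 784, 551, 603]
  L2: h(753,784)=(753*31+784)%997=199 h(551,603)=(551*31+603)%997=735 -> [199, 735]
  L3: h(199,735)=(199*31+735)%997=922 -> [922]
  root = 922 != target 805
Candidate C: set leaf[6] = 36 -> leaves = [22, 71, 87, 81, 82, 78, 36]
  L0: [22, 71, 87, 81, 82, 78, 36]
  L1: h(22,71)=(22*31+71)%997=753 h(87,81)=(87*31+81)%997=784 h(82,78)=(82*31+78)%997=626 h(36,36)=(36*31+36)%997=155 -> [753, 784, 626, 155]
  L2: h(753,784)=(753*31+784)%997=199 h(626,155)=(626*31+155)%997=618 -> [199, 618]
  L3: h(199,618)=(199*31+618)%997=805 -> [805]
  root = 805 == target 805  ** MATCH **
Candidate D: set leaf[2] = 82 -> leaves = [22, 71, 82, 81, 82, 78, 50]
  L0: [22, 71, 82, 81, 82, 78, 50]
  L1: h(22,71)=(22*31+71)%997=753 h(82,81)=(82*31+81)%997=629 h(82,78)=(82*31+78)%997=626 h(50,50)=(50*31+50)%997=603 -> [753, 629, 626, 603]
  L2: h(753,629)=(753*31+629)%997=44 h(626,603)=(626*31+603)%997=69 -> [44, 69]
  L3: h(44,69)=(44*31+69)%997=436 -> [436]
  root = 436 != target 805
Candidate C produces the target root.

Answer: C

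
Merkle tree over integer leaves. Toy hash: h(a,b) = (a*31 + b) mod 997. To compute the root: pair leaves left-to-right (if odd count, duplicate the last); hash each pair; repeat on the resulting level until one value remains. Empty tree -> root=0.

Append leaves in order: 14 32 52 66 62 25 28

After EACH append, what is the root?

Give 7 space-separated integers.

After append 14 (leaves=[14]):
  L0: [14]
  root=14
After append 32 (leaves=[14, 32]):
  L0: [14, 32]
  L1: h(14,32)=(14*31+32)%997=466 -> [466]
  root=466
After append 52 (leaves=[14, 32, 52]):
  L0: [14, 32, 52]
  L1: h(14,32)=(14*31+32)%997=466 h(52,52)=(52*31+52)%997=667 -> [466, 667]
  L2: h(466,667)=(466*31+667)%997=158 -> [158]
  root=158
After append 66 (leaves=[14, 32, 52, 66]):
  L0: [14, 32, 52, 66]
  L1: h(14,32)=(14*31+32)%997=466 h(52,66)=(52*31+66)%997=681 -> [466, 681]
  L2: h(466,681)=(466*31+681)%997=172 -> [172]
  root=172
After append 62 (leaves=[14, 32, 52, 66, 62]):
  L0: [14, 32, 52, 66, 62]
  L1: h(14,32)=(14*31+32)%997=466 h(52,66)=(52*31+66)%997=681 h(62,62)=(62*31+62)%997=987 -> [466, 681, 987]
  L2: h(466,681)=(466*31+681)%997=172 h(987,987)=(987*31+987)%997=677 -> [172, 677]
  L3: h(172,677)=(172*31+677)%997=27 -> [27]
  root=27
After append 25 (leaves=[14, 32, 52, 66, 62, 25]):
  L0: [14, 32, 52, 66, 62, 25]
  L1: h(14,32)=(14*31+32)%997=466 h(52,66)=(52*31+66)%997=681 h(62,25)=(62*31+25)%997=950 -> [466, 681, 950]
  L2: h(466,681)=(466*31+681)%997=172 h(950,950)=(950*31+950)%997=490 -> [172, 490]
  L3: h(172,490)=(172*31+490)%997=837 -> [837]
  root=837
After append 28 (leaves=[14, 32, 52, 66, 62, 25, 28]):
  L0: [14, 32, 52, 66, 62, 25, 28]
  L1: h(14,32)=(14*31+32)%997=466 h(52,66)=(52*31+66)%997=681 h(62,25)=(62*31+25)%997=950 h(28,28)=(28*31+28)%997=896 -> [466, 681, 950, 896]
  L2: h(466,681)=(466*31+681)%997=172 h(950,896)=(950*31+896)%997=436 -> [172, 436]
  L3: h(172,436)=(172*31+436)%997=783 -> [783]
  root=783

Answer: 14 466 158 172 27 837 783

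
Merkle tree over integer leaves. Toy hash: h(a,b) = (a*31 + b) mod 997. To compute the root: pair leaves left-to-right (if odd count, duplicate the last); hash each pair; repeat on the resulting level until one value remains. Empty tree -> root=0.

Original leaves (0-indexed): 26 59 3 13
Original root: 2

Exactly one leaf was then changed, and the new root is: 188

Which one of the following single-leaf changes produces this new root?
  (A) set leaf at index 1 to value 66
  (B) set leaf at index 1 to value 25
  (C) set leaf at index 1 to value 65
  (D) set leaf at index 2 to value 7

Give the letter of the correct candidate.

Original leaves: [26, 59, 3, 13]
Target new root: 188
Try each candidate change and compute the resulting root:
Candidate A: set leaf[1] = 66 -> leaves = [26, 66, 3, 13]
  L0: [26, 66, 3, 13]
  L1: h(26,66)=(26*31+66)%997=872 h(3,13)=(3*31+13)%997=106 -> [872, 106]
  L2: h(872,106)=(872*31+106)%997=219 -> [219]
  root = 219 != target 188
Candidate B: set leaf[1] = 25 -> leaves = [26, 25, 3, 13]
  L0: [26, 25, 3, 13]
  L1: h(26,25)=(26*31+25)%997=831 h(3,13)=(3*31+13)%997=106 -> [831, 106]
  L2: h(831,106)=(831*31+106)%997=942 -> [942]
  root = 942 != target 188
Candidate C: set leaf[1] = 65 -> leaves = [26, 65, 3, 13]
  L0: [26, 65, 3, 13]
  L1: h(26,65)=(26*31+65)%997=871 h(3,13)=(3*31+13)%997=106 -> [871, 106]
  L2: h(871,106)=(871*31+106)%997=188 -> [188]
  root = 188 == target 188  ** MATCH **
Candidate D: set leaf[2] = 7 -> leaves = [26, 59, 7, 13]
  L0: [26, 59, 7, 13]
  L1: h(26,59)=(26*31+59)%997=865 h(7,13)=(7*31+13)%997=230 -> [865, 230]
  L2: h(865,230)=(865*31+230)%997=126 -> [126]
  root = 126 != target 188
Candidate C produces the target root.

Answer: C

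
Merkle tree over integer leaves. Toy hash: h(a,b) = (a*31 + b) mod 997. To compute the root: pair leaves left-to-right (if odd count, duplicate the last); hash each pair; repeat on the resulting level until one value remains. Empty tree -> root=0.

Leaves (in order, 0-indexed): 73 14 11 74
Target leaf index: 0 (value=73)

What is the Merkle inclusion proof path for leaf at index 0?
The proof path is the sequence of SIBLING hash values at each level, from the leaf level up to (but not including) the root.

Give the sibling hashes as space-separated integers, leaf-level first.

Answer: 14 415

Derivation:
L0 (leaves): [73, 14, 11, 74], target index=0
L1: h(73,14)=(73*31+14)%997=283 [pair 0] h(11,74)=(11*31+74)%997=415 [pair 1] -> [283, 415]
  Sibling for proof at L0: 14
L2: h(283,415)=(283*31+415)%997=215 [pair 0] -> [215]
  Sibling for proof at L1: 415
Root: 215
Proof path (sibling hashes from leaf to root): [14, 415]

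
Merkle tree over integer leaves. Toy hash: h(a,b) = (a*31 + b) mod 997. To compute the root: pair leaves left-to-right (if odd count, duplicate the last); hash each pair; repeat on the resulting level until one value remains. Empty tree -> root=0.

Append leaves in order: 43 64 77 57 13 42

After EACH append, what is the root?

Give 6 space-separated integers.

After append 43 (leaves=[43]):
  L0: [43]
  root=43
After append 64 (leaves=[43, 64]):
  L0: [43, 64]
  L1: h(43,64)=(43*31+64)%997=400 -> [400]
  root=400
After append 77 (leaves=[43, 64, 77]):
  L0: [43, 64, 77]
  L1: h(43,64)=(43*31+64)%997=400 h(77,77)=(77*31+77)%997=470 -> [400, 470]
  L2: h(400,470)=(400*31+470)%997=906 -> [906]
  root=906
After append 57 (leaves=[43, 64, 77, 57]):
  L0: [43, 64, 77, 57]
  L1: h(43,64)=(43*31+64)%997=400 h(77,57)=(77*31+57)%997=450 -> [400, 450]
  L2: h(400,450)=(400*31+450)%997=886 -> [886]
  root=886
After append 13 (leaves=[43, 64, 77, 57, 13]):
  L0: [43, 64, 77, 57, 13]
  L1: h(43,64)=(43*31+64)%997=400 h(77,57)=(77*31+57)%997=450 h(13,13)=(13*31+13)%997=416 -> [400, 450, 416]
  L2: h(400,450)=(400*31+450)%997=886 h(416,416)=(416*31+416)%997=351 -> [886, 351]
  L3: h(886,351)=(886*31+351)%997=898 -> [898]
  root=898
After append 42 (leaves=[43, 64, 77, 57, 13, 42]):
  L0: [43, 64, 77, 57, 13, 42]
  L1: h(43,64)=(43*31+64)%997=400 h(77,57)=(77*31+57)%997=450 h(13,42)=(13*31+42)%997=445 -> [400, 450, 445]
  L2: h(400,450)=(400*31+450)%997=886 h(445,445)=(445*31+445)%997=282 -> [886, 282]
  L3: h(886,282)=(886*31+282)%997=829 -> [829]
  root=829

Answer: 43 400 906 886 898 829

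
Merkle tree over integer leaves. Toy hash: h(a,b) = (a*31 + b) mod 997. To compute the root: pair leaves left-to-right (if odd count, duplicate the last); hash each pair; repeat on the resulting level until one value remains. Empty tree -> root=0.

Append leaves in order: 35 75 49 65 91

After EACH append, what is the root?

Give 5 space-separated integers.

Answer: 35 163 639 655 828

Derivation:
After append 35 (leaves=[35]):
  L0: [35]
  root=35
After append 75 (leaves=[35, 75]):
  L0: [35, 75]
  L1: h(35,75)=(35*31+75)%997=163 -> [163]
  root=163
After append 49 (leaves=[35, 75, 49]):
  L0: [35, 75, 49]
  L1: h(35,75)=(35*31+75)%997=163 h(49,49)=(49*31+49)%997=571 -> [163, 571]
  L2: h(163,571)=(163*31+571)%997=639 -> [639]
  root=639
After append 65 (leaves=[35, 75, 49, 65]):
  L0: [35, 75, 49, 65]
  L1: h(35,75)=(35*31+75)%997=163 h(49,65)=(49*31+65)%997=587 -> [163, 587]
  L2: h(163,587)=(163*31+587)%997=655 -> [655]
  root=655
After append 91 (leaves=[35, 75, 49, 65, 91]):
  L0: [35, 75, 49, 65, 91]
  L1: h(35,75)=(35*31+75)%997=163 h(49,65)=(49*31+65)%997=587 h(91,91)=(91*31+91)%997=918 -> [163, 587, 918]
  L2: h(163,587)=(163*31+587)%997=655 h(918,918)=(918*31+918)%997=463 -> [655, 463]
  L3: h(655,463)=(655*31+463)%997=828 -> [828]
  root=828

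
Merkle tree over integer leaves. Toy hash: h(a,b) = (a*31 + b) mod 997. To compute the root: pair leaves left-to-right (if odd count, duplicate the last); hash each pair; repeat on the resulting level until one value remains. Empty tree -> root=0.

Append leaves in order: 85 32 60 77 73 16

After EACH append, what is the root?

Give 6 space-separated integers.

Answer: 85 673 849 866 901 74

Derivation:
After append 85 (leaves=[85]):
  L0: [85]
  root=85
After append 32 (leaves=[85, 32]):
  L0: [85, 32]
  L1: h(85,32)=(85*31+32)%997=673 -> [673]
  root=673
After append 60 (leaves=[85, 32, 60]):
  L0: [85, 32, 60]
  L1: h(85,32)=(85*31+32)%997=673 h(60,60)=(60*31+60)%997=923 -> [673, 923]
  L2: h(673,923)=(673*31+923)%997=849 -> [849]
  root=849
After append 77 (leaves=[85, 32, 60, 77]):
  L0: [85, 32, 60, 77]
  L1: h(85,32)=(85*31+32)%997=673 h(60,77)=(60*31+77)%997=940 -> [673, 940]
  L2: h(673,940)=(673*31+940)%997=866 -> [866]
  root=866
After append 73 (leaves=[85, 32, 60, 77, 73]):
  L0: [85, 32, 60, 77, 73]
  L1: h(85,32)=(85*31+32)%997=673 h(60,77)=(60*31+77)%997=940 h(73,73)=(73*31+73)%997=342 -> [673, 940, 342]
  L2: h(673,940)=(673*31+940)%997=866 h(342,342)=(342*31+342)%997=974 -> [866, 974]
  L3: h(866,974)=(866*31+974)%997=901 -> [901]
  root=901
After append 16 (leaves=[85, 32, 60, 77, 73, 16]):
  L0: [85, 32, 60, 77, 73, 16]
  L1: h(85,32)=(85*31+32)%997=673 h(60,77)=(60*31+77)%997=940 h(73,16)=(73*31+16)%997=285 -> [673, 940, 285]
  L2: h(673,940)=(673*31+940)%997=866 h(285,285)=(285*31+285)%997=147 -> [866, 147]
  L3: h(866,147)=(866*31+147)%997=74 -> [74]
  root=74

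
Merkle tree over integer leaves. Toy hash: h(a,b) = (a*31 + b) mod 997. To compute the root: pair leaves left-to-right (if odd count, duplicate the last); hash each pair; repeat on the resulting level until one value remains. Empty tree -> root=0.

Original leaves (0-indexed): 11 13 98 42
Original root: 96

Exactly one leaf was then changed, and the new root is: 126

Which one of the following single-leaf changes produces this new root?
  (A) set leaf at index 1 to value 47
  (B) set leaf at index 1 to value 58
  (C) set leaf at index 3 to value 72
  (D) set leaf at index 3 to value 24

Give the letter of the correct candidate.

Answer: C

Derivation:
Original leaves: [11, 13, 98, 42]
Target new root: 126
Try each candidate change and compute the resulting root:
Candidate A: set leaf[1] = 47 -> leaves = [11, 47, 98, 42]
  L0: [11, 47, 98, 42]
  L1: h(11,47)=(11*31+47)%997=388 h(98,42)=(98*31+42)%997=89 -> [388, 89]
  L2: h(388,89)=(388*31+89)%997=153 -> [153]
  root = 153 != target 126
Candidate B: set leaf[1] = 58 -> leaves = [11, 58, 98, 42]
  L0: [11, 58, 98, 42]
  L1: h(11,58)=(11*31+58)%997=399 h(98,42)=(98*31+42)%997=89 -> [399, 89]
  L2: h(399,89)=(399*31+89)%997=494 -> [494]
  root = 494 != target 126
Candidate C: set leaf[3] = 72 -> leaves = [11, 13, 98, 72]
  L0: [11, 13, 98, 72]
  L1: h(11,13)=(11*31+13)%997=354 h(98,72)=(98*31+72)%997=119 -> [354, 119]
  L2: h(354,119)=(354*31+119)%997=126 -> [126]
  root = 126 == target 126  ** MATCH **
Candidate D: set leaf[3] = 24 -> leaves = [11, 13, 98, 24]
  L0: [11, 13, 98, 24]
  L1: h(11,13)=(11*31+13)%997=354 h(98,24)=(98*31+24)%997=71 -> [354, 71]
  L2: h(354,71)=(354*31+71)%997=78 -> [78]
  root = 78 != target 126
Candidate C produces the target root.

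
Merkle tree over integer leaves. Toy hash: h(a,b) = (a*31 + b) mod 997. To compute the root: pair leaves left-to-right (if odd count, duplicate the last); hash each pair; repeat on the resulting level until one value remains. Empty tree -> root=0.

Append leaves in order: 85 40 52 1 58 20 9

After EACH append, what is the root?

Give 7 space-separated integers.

Answer: 85 681 841 790 134 912 379

Derivation:
After append 85 (leaves=[85]):
  L0: [85]
  root=85
After append 40 (leaves=[85, 40]):
  L0: [85, 40]
  L1: h(85,40)=(85*31+40)%997=681 -> [681]
  root=681
After append 52 (leaves=[85, 40, 52]):
  L0: [85, 40, 52]
  L1: h(85,40)=(85*31+40)%997=681 h(52,52)=(52*31+52)%997=667 -> [681, 667]
  L2: h(681,667)=(681*31+667)%997=841 -> [841]
  root=841
After append 1 (leaves=[85, 40, 52, 1]):
  L0: [85, 40, 52, 1]
  L1: h(85,40)=(85*31+40)%997=681 h(52,1)=(52*31+1)%997=616 -> [681, 616]
  L2: h(681,616)=(681*31+616)%997=790 -> [790]
  root=790
After append 58 (leaves=[85, 40, 52, 1, 58]):
  L0: [85, 40, 52, 1, 58]
  L1: h(85,40)=(85*31+40)%997=681 h(52,1)=(52*31+1)%997=616 h(58,58)=(58*31+58)%997=859 -> [681, 616, 859]
  L2: h(681,616)=(681*31+616)%997=790 h(859,859)=(859*31+859)%997=569 -> [790, 569]
  L3: h(790,569)=(790*31+569)%997=134 -> [134]
  root=134
After append 20 (leaves=[85, 40, 52, 1, 58, 20]):
  L0: [85, 40, 52, 1, 58, 20]
  L1: h(85,40)=(85*31+40)%997=681 h(52,1)=(52*31+1)%997=616 h(58,20)=(58*31+20)%997=821 -> [681, 616, 821]
  L2: h(681,616)=(681*31+616)%997=790 h(821,821)=(821*31+821)%997=350 -> [790, 350]
  L3: h(790,350)=(790*31+350)%997=912 -> [912]
  root=912
After append 9 (leaves=[85, 40, 52, 1, 58, 20, 9]):
  L0: [85, 40, 52, 1, 58, 20, 9]
  L1: h(85,40)=(85*31+40)%997=681 h(52,1)=(52*31+1)%997=616 h(58,20)=(58*31+20)%997=821 h(9,9)=(9*31+9)%997=288 -> [681, 616, 821, 288]
  L2: h(681,616)=(681*31+616)%997=790 h(821,288)=(821*31+288)%997=814 -> [790, 814]
  L3: h(790,814)=(790*31+814)%997=379 -> [379]
  root=379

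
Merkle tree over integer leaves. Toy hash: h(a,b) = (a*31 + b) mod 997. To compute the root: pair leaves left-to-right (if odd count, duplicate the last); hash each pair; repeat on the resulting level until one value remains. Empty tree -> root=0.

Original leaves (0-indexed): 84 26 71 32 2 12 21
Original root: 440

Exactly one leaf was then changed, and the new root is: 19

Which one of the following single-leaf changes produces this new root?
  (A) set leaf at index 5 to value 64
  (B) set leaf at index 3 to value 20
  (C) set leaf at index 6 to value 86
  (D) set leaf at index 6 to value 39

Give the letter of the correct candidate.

Answer: D

Derivation:
Original leaves: [84, 26, 71, 32, 2, 12, 21]
Target new root: 19
Try each candidate change and compute the resulting root:
Candidate A: set leaf[5] = 64 -> leaves = [84, 26, 71, 32, 2, 64, 21]
  L0: [84, 26, 71, 32, 2, 64, 21]
  L1: h(84,26)=(84*31+26)%997=636 h(71,32)=(71*31+32)%997=239 h(2,64)=(2*31+64)%997=126 h(21,21)=(21*31+21)%997=672 -> [636, 239, 126, 672]
  L2: h(636,239)=(636*31+239)%997=15 h(126,672)=(126*31+672)%997=590 -> [15, 590]
  L3: h(15,590)=(15*31+590)%997=58 -> [58]
  root = 58 != target 19
Candidate B: set leaf[3] = 20 -> leaves = [84, 26, 71, 20, 2, 12, 21]
  L0: [84, 26, 71, 20, 2, 12, 21]
  L1: h(84,26)=(84*31+26)%997=636 h(71,20)=(71*31+20)%997=227 h(2,12)=(2*31+12)%997=74 h(21,21)=(21*31+21)%997=672 -> [636, 227, 74, 672]
  L2: h(636,227)=(636*31+227)%997=3 h(74,672)=(74*31+672)%997=972 -> [3, 972]
  L3: h(3,972)=(3*31+972)%997=68 -> [68]
  root = 68 != target 19
Candidate C: set leaf[6] = 86 -> leaves = [84, 26, 71, 32, 2, 12, 86]
  L0: [84, 26, 71, 32, 2, 12, 86]
  L1: h(84,26)=(84*31+26)%997=636 h(71,32)=(71*31+32)%997=239 h(2,12)=(2*31+12)%997=74 h(86,86)=(86*31+86)%997=758 -> [636, 239, 74, 758]
  L2: h(636,239)=(636*31+239)%997=15 h(74,758)=(74*31+758)%997=61 -> [15, 61]
  L3: h(15,61)=(15*31+61)%997=526 -> [526]
  root = 526 != target 19
Candidate D: set leaf[6] = 39 -> leaves = [84, 26, 71, 32, 2, 12, 39]
  L0: [84, 26, 71, 32, 2, 12, 39]
  L1: h(84,26)=(84*31+26)%997=636 h(71,32)=(71*31+32)%997=239 h(2,12)=(2*31+12)%997=74 h(39,39)=(39*31+39)%997=251 -> [636, 239, 74, 251]
  L2: h(636,239)=(636*31+239)%997=15 h(74,251)=(74*31+251)%997=551 -> [15, 551]
  L3: h(15,551)=(15*31+551)%997=19 -> [19]
  root = 19 == target 19  ** MATCH **
Candidate D produces the target root.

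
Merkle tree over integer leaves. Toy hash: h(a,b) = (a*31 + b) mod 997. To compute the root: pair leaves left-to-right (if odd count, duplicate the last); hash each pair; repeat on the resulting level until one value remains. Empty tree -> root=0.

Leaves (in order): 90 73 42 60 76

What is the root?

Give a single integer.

Answer: 29

Derivation:
L0: [90, 73, 42, 60, 76]
L1: h(90,73)=(90*31+73)%997=869 h(42,60)=(42*31+60)%997=365 h(76,76)=(76*31+76)%997=438 -> [869, 365, 438]
L2: h(869,365)=(869*31+365)%997=385 h(438,438)=(438*31+438)%997=58 -> [385, 58]
L3: h(385,58)=(385*31+58)%997=29 -> [29]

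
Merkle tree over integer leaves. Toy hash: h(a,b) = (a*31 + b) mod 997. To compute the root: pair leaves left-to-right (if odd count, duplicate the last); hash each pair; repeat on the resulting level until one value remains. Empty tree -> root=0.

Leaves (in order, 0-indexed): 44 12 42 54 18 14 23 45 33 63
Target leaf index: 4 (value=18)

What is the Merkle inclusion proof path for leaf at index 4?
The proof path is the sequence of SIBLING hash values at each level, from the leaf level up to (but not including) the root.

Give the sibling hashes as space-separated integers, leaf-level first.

L0 (leaves): [44, 12, 42, 54, 18, 14, 23, 45, 33, 63], target index=4
L1: h(44,12)=(44*31+12)%997=379 [pair 0] h(42,54)=(42*31+54)%997=359 [pair 1] h(18,14)=(18*31+14)%997=572 [pair 2] h(23,45)=(23*31+45)%997=758 [pair 3] h(33,63)=(33*31+63)%997=89 [pair 4] -> [379, 359, 572, 758, 89]
  Sibling for proof at L0: 14
L2: h(379,359)=(379*31+359)%997=144 [pair 0] h(572,758)=(572*31+758)%997=544 [pair 1] h(89,89)=(89*31+89)%997=854 [pair 2] -> [144, 544, 854]
  Sibling for proof at L1: 758
L3: h(144,544)=(144*31+544)%997=23 [pair 0] h(854,854)=(854*31+854)%997=409 [pair 1] -> [23, 409]
  Sibling for proof at L2: 144
L4: h(23,409)=(23*31+409)%997=125 [pair 0] -> [125]
  Sibling for proof at L3: 409
Root: 125
Proof path (sibling hashes from leaf to root): [14, 758, 144, 409]

Answer: 14 758 144 409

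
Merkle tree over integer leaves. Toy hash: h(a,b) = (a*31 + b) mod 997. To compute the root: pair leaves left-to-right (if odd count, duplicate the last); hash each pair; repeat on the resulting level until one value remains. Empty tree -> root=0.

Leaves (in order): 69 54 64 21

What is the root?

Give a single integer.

Answer: 198

Derivation:
L0: [69, 54, 64, 21]
L1: h(69,54)=(69*31+54)%997=199 h(64,21)=(64*31+21)%997=11 -> [199, 11]
L2: h(199,11)=(199*31+11)%997=198 -> [198]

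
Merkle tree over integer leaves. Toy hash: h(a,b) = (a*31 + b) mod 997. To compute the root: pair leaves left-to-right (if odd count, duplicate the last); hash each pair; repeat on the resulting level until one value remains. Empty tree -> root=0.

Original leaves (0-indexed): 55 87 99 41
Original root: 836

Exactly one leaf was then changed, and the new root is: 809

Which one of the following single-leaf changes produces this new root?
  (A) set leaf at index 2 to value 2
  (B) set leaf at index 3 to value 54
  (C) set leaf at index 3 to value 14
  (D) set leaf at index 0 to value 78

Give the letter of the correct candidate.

Answer: C

Derivation:
Original leaves: [55, 87, 99, 41]
Target new root: 809
Try each candidate change and compute the resulting root:
Candidate A: set leaf[2] = 2 -> leaves = [55, 87, 2, 41]
  L0: [55, 87, 2, 41]
  L1: h(55,87)=(55*31+87)%997=795 h(2,41)=(2*31+41)%997=103 -> [795, 103]
  L2: h(795,103)=(795*31+103)%997=820 -> [820]
  root = 820 != target 809
Candidate B: set leaf[3] = 54 -> leaves = [55, 87, 99, 54]
  L0: [55, 87, 99, 54]
  L1: h(55,87)=(55*31+87)%997=795 h(99,54)=(99*31+54)%997=132 -> [795, 132]
  L2: h(795,132)=(795*31+132)%997=849 -> [849]
  root = 849 != target 809
Candidate C: set leaf[3] = 14 -> leaves = [55, 87, 99, 14]
  L0: [55, 87, 99, 14]
  L1: h(55,87)=(55*31+87)%997=795 h(99,14)=(99*31+14)%997=92 -> [795, 92]
  L2: h(795,92)=(795*31+92)%997=809 -> [809]
  root = 809 == target 809  ** MATCH **
Candidate D: set leaf[0] = 78 -> leaves = [78, 87, 99, 41]
  L0: [78, 87, 99, 41]
  L1: h(78,87)=(78*31+87)%997=511 h(99,41)=(99*31+41)%997=119 -> [511, 119]
  L2: h(511,119)=(511*31+119)%997=8 -> [8]
  root = 8 != target 809
Candidate C produces the target root.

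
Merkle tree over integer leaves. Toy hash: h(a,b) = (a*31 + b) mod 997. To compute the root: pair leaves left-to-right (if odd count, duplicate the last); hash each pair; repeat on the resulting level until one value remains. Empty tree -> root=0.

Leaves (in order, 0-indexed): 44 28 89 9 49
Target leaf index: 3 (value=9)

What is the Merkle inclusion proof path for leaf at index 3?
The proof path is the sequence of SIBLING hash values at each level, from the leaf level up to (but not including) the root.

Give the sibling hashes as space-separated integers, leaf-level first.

Answer: 89 395 326

Derivation:
L0 (leaves): [44, 28, 89, 9, 49], target index=3
L1: h(44,28)=(44*31+28)%997=395 [pair 0] h(89,9)=(89*31+9)%997=774 [pair 1] h(49,49)=(49*31+49)%997=571 [pair 2] -> [395, 774, 571]
  Sibling for proof at L0: 89
L2: h(395,774)=(395*31+774)%997=58 [pair 0] h(571,571)=(571*31+571)%997=326 [pair 1] -> [58, 326]
  Sibling for proof at L1: 395
L3: h(58,326)=(58*31+326)%997=130 [pair 0] -> [130]
  Sibling for proof at L2: 326
Root: 130
Proof path (sibling hashes from leaf to root): [89, 395, 326]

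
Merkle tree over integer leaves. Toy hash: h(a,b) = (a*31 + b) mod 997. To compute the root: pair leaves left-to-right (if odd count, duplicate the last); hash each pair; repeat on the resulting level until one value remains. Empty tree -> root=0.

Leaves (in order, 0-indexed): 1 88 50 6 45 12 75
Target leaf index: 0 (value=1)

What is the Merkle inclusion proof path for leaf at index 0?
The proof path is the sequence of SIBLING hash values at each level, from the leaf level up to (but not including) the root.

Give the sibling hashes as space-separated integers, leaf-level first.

L0 (leaves): [1, 88, 50, 6, 45, 12, 75], target index=0
L1: h(1,88)=(1*31+88)%997=119 [pair 0] h(50,6)=(50*31+6)%997=559 [pair 1] h(45,12)=(45*31+12)%997=410 [pair 2] h(75,75)=(75*31+75)%997=406 [pair 3] -> [119, 559, 410, 406]
  Sibling for proof at L0: 88
L2: h(119,559)=(119*31+559)%997=260 [pair 0] h(410,406)=(410*31+406)%997=155 [pair 1] -> [260, 155]
  Sibling for proof at L1: 559
L3: h(260,155)=(260*31+155)%997=239 [pair 0] -> [239]
  Sibling for proof at L2: 155
Root: 239
Proof path (sibling hashes from leaf to root): [88, 559, 155]

Answer: 88 559 155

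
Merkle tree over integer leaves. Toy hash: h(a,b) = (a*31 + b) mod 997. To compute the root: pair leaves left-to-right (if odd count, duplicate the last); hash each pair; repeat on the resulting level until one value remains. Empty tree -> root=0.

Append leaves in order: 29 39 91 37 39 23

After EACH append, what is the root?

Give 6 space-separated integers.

After append 29 (leaves=[29]):
  L0: [29]
  root=29
After append 39 (leaves=[29, 39]):
  L0: [29, 39]
  L1: h(29,39)=(29*31+39)%997=938 -> [938]
  root=938
After append 91 (leaves=[29, 39, 91]):
  L0: [29, 39, 91]
  L1: h(29,39)=(29*31+39)%997=938 h(91,91)=(91*31+91)%997=918 -> [938, 918]
  L2: h(938,918)=(938*31+918)%997=86 -> [86]
  root=86
After append 37 (leaves=[29, 39, 91, 37]):
  L0: [29, 39, 91, 37]
  L1: h(29,39)=(29*31+39)%997=938 h(91,37)=(91*31+37)%997=864 -> [938, 864]
  L2: h(938,864)=(938*31+864)%997=32 -> [32]
  root=32
After append 39 (leaves=[29, 39, 91, 37, 39]):
  L0: [29, 39, 91, 37, 39]
  L1: h(29,39)=(29*31+39)%997=938 h(91,37)=(91*31+37)%997=864 h(39,39)=(39*31+39)%997=251 -> [938, 864, 251]
  L2: h(938,864)=(938*31+864)%997=32 h(251,251)=(251*31+251)%997=56 -> [32, 56]
  L3: h(32,56)=(32*31+56)%997=51 -> [51]
  root=51
After append 23 (leaves=[29, 39, 91, 37, 39, 23]):
  L0: [29, 39, 91, 37, 39, 23]
  L1: h(29,39)=(29*31+39)%997=938 h(91,37)=(91*31+37)%997=864 h(39,23)=(39*31+23)%997=235 -> [938, 864, 235]
  L2: h(938,864)=(938*31+864)%997=32 h(235,235)=(235*31+235)%997=541 -> [32, 541]
  L3: h(32,541)=(32*31+541)%997=536 -> [536]
  root=536

Answer: 29 938 86 32 51 536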